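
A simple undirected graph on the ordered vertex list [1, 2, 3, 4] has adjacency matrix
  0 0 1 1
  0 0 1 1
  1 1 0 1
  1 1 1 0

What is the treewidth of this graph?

2

A width-2 tree decomposition is:
Bags: B1 = {2, 3, 4}  B2 = {1, 3, 4}
Tree: B1–B2
Each bag holds 3 vertices, so the decomposition has width 2, which upper-bounds the treewidth. Conversely, {1, 3, 4} is a clique of size 3, and the vertices of any clique must share a bag in every tree decomposition; so some bag has ≥ 3 vertices and tw(G) ≥ 2. The upper and lower bounds meet at 2, so that is the treewidth.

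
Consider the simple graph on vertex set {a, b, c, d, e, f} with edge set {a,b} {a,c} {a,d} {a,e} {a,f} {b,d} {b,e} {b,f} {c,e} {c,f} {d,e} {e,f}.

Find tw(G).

A width-3 tree decomposition is:
Bags: B1 = {a, b, e, f}  B2 = {a, c, e, f}  B3 = {a, b, d, e}
Tree: B1–B2, B1–B3
Every bag has size at most 4, so the width is 4 − 1 = 3 and tw(G) ≤ 3. Conversely, {a, b, d, e} is a clique of size 4, and the vertices of any clique must share a bag in every tree decomposition; so some bag has ≥ 4 vertices and tw(G) ≥ 3. Therefore the treewidth is 3.

3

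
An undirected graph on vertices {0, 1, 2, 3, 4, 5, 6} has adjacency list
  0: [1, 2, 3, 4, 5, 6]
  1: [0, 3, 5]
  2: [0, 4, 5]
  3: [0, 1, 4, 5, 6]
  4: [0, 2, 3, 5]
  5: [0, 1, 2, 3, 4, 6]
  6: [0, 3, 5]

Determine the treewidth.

A width-3 tree decomposition is:
Bags: B1 = {0, 3, 5, 6}  B2 = {0, 3, 4, 5}  B3 = {0, 2, 4, 5}  B4 = {0, 1, 3, 5}
Tree: B1–B2, B2–B3, B2–B4
Each bag holds 4 vertices, so the decomposition has width 3, which upper-bounds the treewidth. For the lower bound, the 4 vertices {0, 2, 4, 5} are pairwise adjacent, and any tree decomposition puts a clique entirely inside one bag — forcing width ≥ 3. Therefore the treewidth is 3.

3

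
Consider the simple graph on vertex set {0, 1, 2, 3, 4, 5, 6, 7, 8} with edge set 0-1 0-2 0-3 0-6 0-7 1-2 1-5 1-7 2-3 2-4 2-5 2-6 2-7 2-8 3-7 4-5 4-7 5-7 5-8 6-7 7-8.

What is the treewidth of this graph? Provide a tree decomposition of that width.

Every bag has size at most 4, so the width is 4 − 1 = 3 and tw(G) ≤ 3. Conversely, {0, 1, 2, 7} is a clique of size 4, and the vertices of any clique must share a bag in every tree decomposition; so some bag has ≥ 4 vertices and tw(G) ≥ 3. Hence tw(G) = 3 exactly.

Treewidth 3.
One such decomposition:
Bags: B1 = {0, 1, 2, 7}  B2 = {0, 2, 3, 7}  B3 = {1, 2, 5, 7}  B4 = {2, 5, 7, 8}  B5 = {2, 4, 5, 7}  B6 = {0, 2, 6, 7}
Tree: B1–B2, B1–B3, B3–B4, B4–B5, B2–B6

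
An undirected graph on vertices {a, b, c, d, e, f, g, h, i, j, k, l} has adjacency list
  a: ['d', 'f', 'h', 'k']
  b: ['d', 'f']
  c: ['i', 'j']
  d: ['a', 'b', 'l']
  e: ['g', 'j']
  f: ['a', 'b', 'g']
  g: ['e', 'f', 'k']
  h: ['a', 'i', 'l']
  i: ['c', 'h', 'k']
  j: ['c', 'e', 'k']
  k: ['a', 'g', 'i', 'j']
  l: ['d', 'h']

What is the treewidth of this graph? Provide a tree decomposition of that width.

Treewidth 3.
One optimal decomposition is:
Bags: B1 = {b, d, f, l}  B2 = {a, d, f, l}  B3 = {a, f, h, l}  B4 = {a, f, g, h}  B5 = {a, g, h, k}  B6 = {g, h, i, k}  B7 = {e, g, i, k}  B8 = {e, i, j, k}  B9 = {c, e, i, j}
Tree: B1–B2, B2–B3, B3–B4, B4–B5, B5–B6, B6–B7, B7–B8, B8–B9

The largest bag has 4 vertices, giving width 3; this decomposition certifies tw(G) ≤ 3. For the lower bound: the 4 vertex sets {b,d,l}, {f}, {a}, {g,h,i,k} are disjoint, each induces a connected subgraph, and every pair is joined by at least one edge of G. Contracting each set to a single vertex therefore yields K_{4} as a minor, and since treewidth is minor-monotone, tw(G) ≥ tw(K_{4}) = 3. Therefore the treewidth is 3.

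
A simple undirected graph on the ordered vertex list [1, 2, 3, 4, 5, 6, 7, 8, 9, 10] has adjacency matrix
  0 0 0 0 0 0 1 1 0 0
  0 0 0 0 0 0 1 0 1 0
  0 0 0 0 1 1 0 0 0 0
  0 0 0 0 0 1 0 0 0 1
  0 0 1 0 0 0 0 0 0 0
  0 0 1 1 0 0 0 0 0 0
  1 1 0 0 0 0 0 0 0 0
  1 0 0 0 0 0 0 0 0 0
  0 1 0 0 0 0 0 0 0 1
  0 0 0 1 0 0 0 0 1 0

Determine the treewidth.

A width-1 tree decomposition is:
Bags: B1 = {1, 8}  B2 = {1, 7}  B3 = {2, 7}  B4 = {2, 9}  B5 = {9, 10}  B6 = {4, 10}  B7 = {4, 6}  B8 = {3, 6}  B9 = {3, 5}
Tree: B1–B2, B2–B3, B3–B4, B4–B5, B5–B6, B6–B7, B7–B8, B8–B9
Every bag has size at most 2, so the width is 2 − 1 = 1 and tw(G) ≤ 1. G has an edge, so its treewidth is at least 1. The upper and lower bounds meet at 1, so that is the treewidth.

1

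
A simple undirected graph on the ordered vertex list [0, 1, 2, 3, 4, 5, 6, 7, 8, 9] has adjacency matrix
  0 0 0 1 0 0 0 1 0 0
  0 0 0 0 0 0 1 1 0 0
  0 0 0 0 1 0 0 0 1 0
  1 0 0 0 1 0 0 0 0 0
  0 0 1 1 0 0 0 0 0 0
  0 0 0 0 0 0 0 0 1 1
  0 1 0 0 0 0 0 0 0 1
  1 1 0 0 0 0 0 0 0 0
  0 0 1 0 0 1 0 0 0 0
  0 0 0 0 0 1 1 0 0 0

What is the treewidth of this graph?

A width-2 tree decomposition is:
Bags: B1 = {0, 3, 7}  B2 = {3, 4, 7}  B3 = {2, 4, 7}  B4 = {2, 7, 8}  B5 = {5, 7, 8}  B6 = {5, 7, 9}  B7 = {6, 7, 9}  B8 = {1, 6, 7}
Tree: B1–B2, B2–B3, B3–B4, B4–B5, B5–B6, B6–B7, B7–B8
Every bag has size at most 3, so the width is 3 − 1 = 2 and tw(G) ≤ 2. For the lower bound, G contains the cycle 7–0–3–4–2–8–5–9–6–1–7, so G is not a forest; only forests have treewidth ≤ 1, hence tw(G) ≥ 2. Hence tw(G) = 2 exactly.

2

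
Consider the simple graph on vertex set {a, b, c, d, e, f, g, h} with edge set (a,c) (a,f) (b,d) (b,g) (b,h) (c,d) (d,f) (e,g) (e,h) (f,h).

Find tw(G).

A width-2 tree decomposition is:
Bags: B1 = {e, g, h}  B2 = {b, g, h}  B3 = {b, f, h}  B4 = {b, d, f}  B5 = {a, d, f}  B6 = {a, c, d}
Tree: B1–B2, B2–B3, B3–B4, B4–B5, B5–B6
The largest bag has 3 vertices, giving width 2; this decomposition certifies tw(G) ≤ 2. Since e–g–b–h–e is a cycle in G, G is not acyclic. Forests are exactly the graphs of treewidth ≤ 1, so tw(G) ≥ 2. Hence tw(G) = 2 exactly.

2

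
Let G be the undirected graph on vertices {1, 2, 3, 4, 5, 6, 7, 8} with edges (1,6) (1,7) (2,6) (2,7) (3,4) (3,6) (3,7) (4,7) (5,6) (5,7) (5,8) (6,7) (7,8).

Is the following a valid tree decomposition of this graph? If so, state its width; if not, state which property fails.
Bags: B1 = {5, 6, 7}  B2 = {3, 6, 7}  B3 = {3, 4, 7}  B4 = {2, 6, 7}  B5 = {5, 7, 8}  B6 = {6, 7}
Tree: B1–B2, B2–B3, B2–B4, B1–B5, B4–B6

No — vertex 1 appears in no bag.

A tree decomposition must satisfy three properties: every vertex lies in some bag; for every edge, both endpoints lie together in some bag; and for every vertex, the bags containing it form a connected subtree. Here vertex 1 appears in no bag, so the decomposition is invalid.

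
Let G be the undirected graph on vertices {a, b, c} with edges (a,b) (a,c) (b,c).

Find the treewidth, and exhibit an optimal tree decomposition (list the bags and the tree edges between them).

Treewidth 2.
One optimal decomposition is:
Bags: B1 = {a, b, c}
Tree: (single bag)

With just one bag of size 3, the width is 3 − 1 = 2, so tw(G) ≤ 2. On the other hand G contains the 3-clique {a, b, c}. A clique must lie in a single bag of any decomposition, so no decomposition can have width below 2. Therefore the treewidth is 2.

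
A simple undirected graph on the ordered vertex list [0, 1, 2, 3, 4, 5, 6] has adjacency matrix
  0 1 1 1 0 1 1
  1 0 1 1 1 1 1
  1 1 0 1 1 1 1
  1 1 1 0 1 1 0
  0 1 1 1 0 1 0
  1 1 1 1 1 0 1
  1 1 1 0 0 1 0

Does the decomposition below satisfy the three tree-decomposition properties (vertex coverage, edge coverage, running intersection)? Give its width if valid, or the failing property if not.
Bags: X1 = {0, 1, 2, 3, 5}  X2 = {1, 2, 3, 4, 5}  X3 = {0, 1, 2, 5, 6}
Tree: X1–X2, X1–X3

Every vertex of G appears in some bag (union = {0, 1, 2, 3, 4, 5, 6}); every edge is covered by a bag; and for each vertex v the set of bags containing v is connected in the bag tree. The decomposition is therefore valid. The largest bag has 5 vertices, so the width is 4.

Yes; width 4.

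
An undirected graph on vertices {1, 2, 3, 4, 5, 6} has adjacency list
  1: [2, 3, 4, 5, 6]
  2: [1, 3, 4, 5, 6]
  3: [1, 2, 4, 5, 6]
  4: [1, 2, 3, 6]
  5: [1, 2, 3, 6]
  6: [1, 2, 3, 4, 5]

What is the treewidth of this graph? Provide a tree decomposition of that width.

The largest bag has 5 vertices, giving width 4; this decomposition certifies tw(G) ≤ 4. On the other hand G contains the 5-clique {1, 2, 3, 4, 6}. A clique must lie in a single bag of any decomposition, so no decomposition can have width below 4. The upper and lower bounds meet at 4, so that is the treewidth.

Treewidth 4.
One optimal decomposition is:
Bags: B1 = {1, 2, 3, 5, 6}  B2 = {1, 2, 3, 4, 6}
Tree: B1–B2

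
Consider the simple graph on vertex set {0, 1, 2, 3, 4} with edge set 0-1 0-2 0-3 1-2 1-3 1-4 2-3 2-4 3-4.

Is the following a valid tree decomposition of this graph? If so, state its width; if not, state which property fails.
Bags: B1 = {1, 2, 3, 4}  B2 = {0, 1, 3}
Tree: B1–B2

A tree decomposition must satisfy three properties: every vertex lies in some bag; for every edge, both endpoints lie together in some bag; and for every vertex, the bags containing it form a connected subtree. Here edge (2,0) lies in no bag, so the decomposition is invalid.

No — edge (2,0) lies in no bag.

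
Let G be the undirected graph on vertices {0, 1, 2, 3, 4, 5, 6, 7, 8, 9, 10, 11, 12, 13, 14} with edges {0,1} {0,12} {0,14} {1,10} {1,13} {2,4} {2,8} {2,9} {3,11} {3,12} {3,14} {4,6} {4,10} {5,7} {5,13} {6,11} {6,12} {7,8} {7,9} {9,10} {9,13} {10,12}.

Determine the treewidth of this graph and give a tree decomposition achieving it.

Every bag has size at most 4, so the width is 4 − 1 = 3 and tw(G) ≤ 3. For the lower bound: the 4 vertex sets {5,7,8}, {13}, {9}, {1,2,4,10} are disjoint, each induces a connected subgraph, and every pair is joined by at least one edge of G. Contracting each set to a single vertex therefore yields K_{4} as a minor, and since treewidth is minor-monotone, tw(G) ≥ tw(K_{4}) = 3. Combining the bounds, tw(G) = 3.

Treewidth 3.
One optimal decomposition is:
Bags: B1 = {5, 7, 8, 13}  B2 = {7, 8, 9, 13}  B3 = {2, 8, 9, 13}  B4 = {1, 2, 9, 13}  B5 = {1, 2, 9, 10}  B6 = {1, 2, 4, 10}  B7 = {0, 1, 4, 10}  B8 = {0, 4, 10, 12}  B9 = {0, 4, 6, 12}  B10 = {0, 6, 12, 14}  B11 = {3, 6, 12, 14}  B12 = {3, 6, 11, 14}
Tree: B1–B2, B2–B3, B3–B4, B4–B5, B5–B6, B6–B7, B7–B8, B8–B9, B9–B10, B10–B11, B11–B12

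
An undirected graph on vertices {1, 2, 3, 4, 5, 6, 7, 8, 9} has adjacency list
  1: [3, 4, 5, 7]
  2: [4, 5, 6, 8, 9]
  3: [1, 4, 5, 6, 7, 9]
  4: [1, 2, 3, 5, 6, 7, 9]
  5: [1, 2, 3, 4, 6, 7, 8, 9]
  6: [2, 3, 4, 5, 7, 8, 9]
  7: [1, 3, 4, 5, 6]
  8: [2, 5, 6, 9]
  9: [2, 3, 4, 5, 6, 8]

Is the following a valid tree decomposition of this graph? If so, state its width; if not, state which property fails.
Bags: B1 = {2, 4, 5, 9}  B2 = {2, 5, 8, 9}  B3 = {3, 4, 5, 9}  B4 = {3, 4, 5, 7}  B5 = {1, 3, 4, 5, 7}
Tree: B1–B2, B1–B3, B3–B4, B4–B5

A tree decomposition must satisfy three properties: every vertex lies in some bag; for every edge, both endpoints lie together in some bag; and for every vertex, the bags containing it form a connected subtree. Here vertex 6 appears in no bag, so the decomposition is invalid.

No — vertex 6 appears in no bag.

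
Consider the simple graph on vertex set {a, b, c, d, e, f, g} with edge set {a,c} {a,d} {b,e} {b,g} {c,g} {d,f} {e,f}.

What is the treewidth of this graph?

2

A width-2 tree decomposition is:
Bags: B1 = {b, e, g}  B2 = {c, e, g}  B3 = {a, c, e}  B4 = {a, d, e}  B5 = {d, e, f}
Tree: B1–B2, B2–B3, B3–B4, B4–B5
Every bag has size at most 3, so the width is 3 − 1 = 2 and tw(G) ≤ 2. The edges e–b–g–c–a–d–f–e form a cycle, so G is not a tree and its treewidth is at least 2. Therefore the treewidth is 2.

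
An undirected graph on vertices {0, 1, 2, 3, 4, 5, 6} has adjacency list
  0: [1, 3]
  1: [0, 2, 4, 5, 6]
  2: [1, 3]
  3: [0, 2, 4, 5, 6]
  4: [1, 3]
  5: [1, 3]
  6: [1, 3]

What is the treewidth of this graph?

2

A width-2 tree decomposition is:
Bags: B1 = {1, 3, 5}  B2 = {0, 1, 3}  B3 = {1, 2, 3}  B4 = {1, 3, 6}  B5 = {1, 3, 4}
Tree: B1–B2, B2–B3, B3–B4, B4–B5
Every bag has size at most 3, so the width is 3 − 1 = 2 and tw(G) ≤ 2. The edges 1–5–3–0–1 form a cycle, so G is not a tree and its treewidth is at least 2. Therefore the treewidth is 2.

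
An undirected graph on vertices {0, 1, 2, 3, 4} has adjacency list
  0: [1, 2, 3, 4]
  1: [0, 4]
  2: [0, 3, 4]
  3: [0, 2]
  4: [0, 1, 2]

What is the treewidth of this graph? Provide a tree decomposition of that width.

Treewidth 2.
One optimal decomposition is:
Bags: B1 = {0, 2, 4}  B2 = {0, 2, 3}  B3 = {0, 1, 4}
Tree: B1–B2, B1–B3

The largest bag has 3 vertices, giving width 2; this decomposition certifies tw(G) ≤ 2. For the lower bound, the 3 vertices {0, 1, 4} are pairwise adjacent, and any tree decomposition puts a clique entirely inside one bag — forcing width ≥ 2. Hence tw(G) = 2 exactly.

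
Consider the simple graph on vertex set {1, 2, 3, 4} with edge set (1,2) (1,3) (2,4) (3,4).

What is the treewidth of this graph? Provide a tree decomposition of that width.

The largest bag has 3 vertices, giving width 2; this decomposition certifies tw(G) ≤ 2. Since 3–1–2–4–3 is a cycle in G, G is not acyclic. Forests are exactly the graphs of treewidth ≤ 1, so tw(G) ≥ 2. The upper and lower bounds meet at 2, so that is the treewidth.

Treewidth 2.
One such decomposition:
Bags: B1 = {1, 2, 3}  B2 = {2, 3, 4}
Tree: B1–B2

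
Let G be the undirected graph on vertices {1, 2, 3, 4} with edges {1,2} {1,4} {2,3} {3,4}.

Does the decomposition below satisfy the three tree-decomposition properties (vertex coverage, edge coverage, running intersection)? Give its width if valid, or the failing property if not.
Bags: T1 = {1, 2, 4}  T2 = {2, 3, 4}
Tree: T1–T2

Vertex coverage: the bags together contain {1, 2, 3, 4}, the full vertex set. Edge coverage: each edge of G has both endpoints in at least one bag. Running intersection: for every vertex, the bags containing it form a connected subtree. All three properties hold, so this is a valid tree decomposition of width max|bag| − 1 = 2, and hence tw(G) ≤ 2.

Yes; width 2.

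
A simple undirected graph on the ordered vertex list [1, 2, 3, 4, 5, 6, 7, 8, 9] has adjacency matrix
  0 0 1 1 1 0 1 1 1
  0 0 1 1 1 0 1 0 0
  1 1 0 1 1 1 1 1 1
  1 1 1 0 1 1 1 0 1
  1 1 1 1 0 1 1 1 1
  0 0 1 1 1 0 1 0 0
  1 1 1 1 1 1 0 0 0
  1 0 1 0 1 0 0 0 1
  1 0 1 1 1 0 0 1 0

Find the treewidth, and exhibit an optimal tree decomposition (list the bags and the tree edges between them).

Treewidth 4.
Bags: B1 = {1, 3, 4, 5, 9}  B2 = {1, 3, 4, 5, 7}  B3 = {2, 3, 4, 5, 7}  B4 = {1, 3, 5, 8, 9}  B5 = {3, 4, 5, 6, 7}
Tree: B1–B2, B2–B3, B1–B4, B3–B5

The largest bag has 5 vertices, giving width 4; this decomposition certifies tw(G) ≤ 4. For the lower bound, the 5 vertices {1, 3, 5, 8, 9} are pairwise adjacent, and any tree decomposition puts a clique entirely inside one bag — forcing width ≥ 4. Hence tw(G) = 4 exactly.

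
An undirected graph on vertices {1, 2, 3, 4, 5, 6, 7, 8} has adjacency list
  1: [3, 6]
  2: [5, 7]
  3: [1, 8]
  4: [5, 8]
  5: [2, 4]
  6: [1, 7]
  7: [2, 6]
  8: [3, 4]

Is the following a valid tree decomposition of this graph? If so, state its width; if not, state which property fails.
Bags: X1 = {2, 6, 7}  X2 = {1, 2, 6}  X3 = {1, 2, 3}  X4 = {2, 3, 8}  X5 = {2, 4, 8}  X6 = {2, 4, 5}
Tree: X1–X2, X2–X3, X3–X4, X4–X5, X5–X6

Yes; width 2.

Checking the three conditions: (i) the bags cover all of {1, 2, 3, 4, 5, 6, 7, 8}; (ii) for each edge, some bag contains both endpoints; (iii) the bags containing any fixed vertex form a subtree. All hold, so the decomposition is valid with width 3 − 1 = 2.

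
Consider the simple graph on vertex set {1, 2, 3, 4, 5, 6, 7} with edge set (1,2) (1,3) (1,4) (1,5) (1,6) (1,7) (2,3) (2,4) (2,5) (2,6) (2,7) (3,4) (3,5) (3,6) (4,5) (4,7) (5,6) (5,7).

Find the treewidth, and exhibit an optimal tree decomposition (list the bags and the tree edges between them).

The largest bag has 5 vertices, giving width 4; this decomposition certifies tw(G) ≤ 4. For the lower bound, the 5 vertices {1, 2, 3, 4, 5} are pairwise adjacent, and any tree decomposition puts a clique entirely inside one bag — forcing width ≥ 4. Combining the bounds, tw(G) = 4.

Treewidth 4.
Bags: B1 = {1, 2, 3, 4, 5}  B2 = {1, 2, 3, 5, 6}  B3 = {1, 2, 4, 5, 7}
Tree: B1–B2, B1–B3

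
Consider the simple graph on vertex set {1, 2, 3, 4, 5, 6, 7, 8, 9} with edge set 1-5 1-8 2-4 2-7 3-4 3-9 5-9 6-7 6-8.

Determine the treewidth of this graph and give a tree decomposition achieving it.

Every bag has size at most 3, so the width is 3 − 1 = 2 and tw(G) ≤ 2. Since 1–8–6–7–2–4–3–9–5–1 is a cycle in G, G is not acyclic. Forests are exactly the graphs of treewidth ≤ 1, so tw(G) ≥ 2. Therefore the treewidth is 2.

Treewidth 2.
Bags: B1 = {1, 6, 8}  B2 = {1, 6, 7}  B3 = {1, 2, 7}  B4 = {1, 2, 4}  B5 = {1, 3, 4}  B6 = {1, 3, 9}  B7 = {1, 5, 9}
Tree: B1–B2, B2–B3, B3–B4, B4–B5, B5–B6, B6–B7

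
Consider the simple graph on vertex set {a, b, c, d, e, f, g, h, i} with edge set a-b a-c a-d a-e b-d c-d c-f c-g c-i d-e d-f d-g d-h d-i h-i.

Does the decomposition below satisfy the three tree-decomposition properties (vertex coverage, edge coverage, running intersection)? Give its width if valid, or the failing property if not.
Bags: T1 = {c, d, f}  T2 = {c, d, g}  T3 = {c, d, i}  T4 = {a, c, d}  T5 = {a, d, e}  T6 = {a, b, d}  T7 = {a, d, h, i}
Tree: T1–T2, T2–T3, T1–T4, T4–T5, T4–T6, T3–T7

No — bags containing vertex a are not connected in the tree.

A tree decomposition must satisfy three properties: every vertex lies in some bag; for every edge, both endpoints lie together in some bag; and for every vertex, the bags containing it form a connected subtree. Here bags containing vertex a are not connected in the tree, so the decomposition is invalid.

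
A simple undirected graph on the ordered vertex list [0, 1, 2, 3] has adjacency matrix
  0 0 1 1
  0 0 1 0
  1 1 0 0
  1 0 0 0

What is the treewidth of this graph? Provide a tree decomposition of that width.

Treewidth 1.
One such decomposition:
Bags: B1 = {1, 2}  B2 = {0, 2}  B3 = {0, 3}
Tree: B1–B2, B2–B3

Every bag has size at most 2, so the width is 2 − 1 = 1 and tw(G) ≤ 1. Any graph with an edge has treewidth ≥ 1, and G has the edge 1–2. Combining the bounds, tw(G) = 1.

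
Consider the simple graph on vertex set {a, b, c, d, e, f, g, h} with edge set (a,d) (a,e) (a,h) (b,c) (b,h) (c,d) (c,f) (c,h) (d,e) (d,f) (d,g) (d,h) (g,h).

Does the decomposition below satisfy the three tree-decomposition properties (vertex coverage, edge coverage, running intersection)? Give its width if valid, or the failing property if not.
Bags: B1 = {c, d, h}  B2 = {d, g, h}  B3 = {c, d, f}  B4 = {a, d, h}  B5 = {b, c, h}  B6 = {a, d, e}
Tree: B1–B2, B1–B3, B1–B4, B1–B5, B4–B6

Checking the three conditions: (i) the bags cover all of {a, b, c, d, e, f, g, h}; (ii) for each edge, some bag contains both endpoints; (iii) the bags containing any fixed vertex form a subtree. All hold, so the decomposition is valid with width 3 − 1 = 2.

Yes; width 2.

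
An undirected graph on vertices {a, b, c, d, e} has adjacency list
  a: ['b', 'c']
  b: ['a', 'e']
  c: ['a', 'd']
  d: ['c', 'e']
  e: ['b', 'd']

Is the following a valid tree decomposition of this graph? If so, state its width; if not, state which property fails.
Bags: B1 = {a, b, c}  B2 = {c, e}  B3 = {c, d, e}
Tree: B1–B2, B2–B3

A tree decomposition must satisfy three properties: every vertex lies in some bag; for every edge, both endpoints lie together in some bag; and for every vertex, the bags containing it form a connected subtree. Here edge (b,e) lies in no bag, so the decomposition is invalid.

No — edge (b,e) lies in no bag.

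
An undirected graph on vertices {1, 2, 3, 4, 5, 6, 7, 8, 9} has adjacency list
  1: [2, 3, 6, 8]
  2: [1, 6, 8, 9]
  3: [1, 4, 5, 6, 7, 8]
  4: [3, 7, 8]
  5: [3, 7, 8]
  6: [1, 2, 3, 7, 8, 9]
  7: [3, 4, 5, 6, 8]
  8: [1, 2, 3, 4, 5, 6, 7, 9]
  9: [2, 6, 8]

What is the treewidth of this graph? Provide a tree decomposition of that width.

Each bag holds 4 vertices, so the decomposition has width 3, which upper-bounds the treewidth. Conversely, {2, 6, 8, 9} is a clique of size 4, and the vertices of any clique must share a bag in every tree decomposition; so some bag has ≥ 4 vertices and tw(G) ≥ 3. Combining the bounds, tw(G) = 3.

Treewidth 3.
One such decomposition:
Bags: B1 = {1, 2, 6, 8}  B2 = {2, 6, 8, 9}  B3 = {1, 3, 6, 8}  B4 = {3, 6, 7, 8}  B5 = {3, 5, 7, 8}  B6 = {3, 4, 7, 8}
Tree: B1–B2, B1–B3, B3–B4, B4–B5, B4–B6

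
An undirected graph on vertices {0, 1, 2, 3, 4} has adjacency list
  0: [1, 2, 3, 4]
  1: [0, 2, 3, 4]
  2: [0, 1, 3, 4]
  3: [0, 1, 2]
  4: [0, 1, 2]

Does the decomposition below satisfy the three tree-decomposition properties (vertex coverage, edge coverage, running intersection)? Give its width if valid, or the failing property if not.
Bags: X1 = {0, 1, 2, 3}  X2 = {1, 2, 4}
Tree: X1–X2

A tree decomposition must satisfy three properties: every vertex lies in some bag; for every edge, both endpoints lie together in some bag; and for every vertex, the bags containing it form a connected subtree. Here edge (0,4) lies in no bag, so the decomposition is invalid.

No — edge (0,4) lies in no bag.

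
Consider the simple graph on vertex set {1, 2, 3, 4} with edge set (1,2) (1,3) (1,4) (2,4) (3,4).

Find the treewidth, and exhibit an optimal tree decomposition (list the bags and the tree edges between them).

Each bag holds 3 vertices, so the decomposition has width 2, which upper-bounds the treewidth. On the other hand G contains the 3-clique {1, 2, 4}. A clique must lie in a single bag of any decomposition, so no decomposition can have width below 2. The upper and lower bounds meet at 2, so that is the treewidth.

Treewidth 2.
Bags: B1 = {1, 3, 4}  B2 = {1, 2, 4}
Tree: B1–B2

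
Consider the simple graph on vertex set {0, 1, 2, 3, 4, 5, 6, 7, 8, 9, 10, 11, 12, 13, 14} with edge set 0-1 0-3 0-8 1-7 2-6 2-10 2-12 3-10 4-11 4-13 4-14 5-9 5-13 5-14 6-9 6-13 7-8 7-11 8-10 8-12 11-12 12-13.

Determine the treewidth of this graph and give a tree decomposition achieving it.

Treewidth 3.
One such decomposition:
Bags: B1 = {5, 6, 9, 14}  B2 = {5, 6, 13, 14}  B3 = {4, 6, 13, 14}  B4 = {2, 4, 6, 13}  B5 = {2, 4, 12, 13}  B6 = {2, 4, 11, 12}  B7 = {2, 10, 11, 12}  B8 = {8, 10, 11, 12}  B9 = {7, 8, 10, 11}  B10 = {3, 7, 8, 10}  B11 = {0, 3, 7, 8}  B12 = {0, 1, 3, 7}
Tree: B1–B2, B2–B3, B3–B4, B4–B5, B5–B6, B6–B7, B7–B8, B8–B9, B9–B10, B10–B11, B11–B12

Every bag has size at most 4, so the width is 4 − 1 = 3 and tw(G) ≤ 3. For the lower bound: the 4 vertex sets {5,9,14}, {6}, {13}, {2,4,11,12} are disjoint, each induces a connected subgraph, and every pair is joined by at least one edge of G. Contracting each set to a single vertex therefore yields K_{4} as a minor, and since treewidth is minor-monotone, tw(G) ≥ tw(K_{4}) = 3. Therefore the treewidth is 3.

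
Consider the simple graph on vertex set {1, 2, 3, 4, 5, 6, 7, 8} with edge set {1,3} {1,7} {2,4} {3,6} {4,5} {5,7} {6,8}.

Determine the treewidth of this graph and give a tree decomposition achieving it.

Treewidth 1.
Bags: B1 = {2, 4}  B2 = {4, 5}  B3 = {5, 7}  B4 = {1, 7}  B5 = {1, 3}  B6 = {3, 6}  B7 = {6, 8}
Tree: B1–B2, B2–B3, B3–B4, B4–B5, B5–B6, B6–B7

Each bag holds 2 vertices, so the decomposition has width 1, which upper-bounds the treewidth. Since G has at least one edge (e.g. 2–4), it is not an edgeless graph, so tw(G) ≥ 1. Hence tw(G) = 1 exactly.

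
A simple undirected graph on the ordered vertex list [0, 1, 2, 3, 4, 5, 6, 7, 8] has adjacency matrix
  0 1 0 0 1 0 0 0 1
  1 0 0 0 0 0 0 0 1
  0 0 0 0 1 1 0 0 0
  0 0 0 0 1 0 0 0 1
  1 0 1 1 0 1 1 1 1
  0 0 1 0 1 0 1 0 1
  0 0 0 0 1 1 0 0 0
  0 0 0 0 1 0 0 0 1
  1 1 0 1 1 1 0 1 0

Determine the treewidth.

2

A width-2 tree decomposition is:
Bags: B1 = {2, 4, 5}  B2 = {4, 5, 8}  B3 = {0, 4, 8}  B4 = {4, 5, 6}  B5 = {3, 4, 8}  B6 = {4, 7, 8}  B7 = {0, 1, 8}
Tree: B1–B2, B2–B3, B2–B4, B2–B5, B2–B6, B3–B7
Each bag holds 3 vertices, so the decomposition has width 2, which upper-bounds the treewidth. Conversely, {0, 1, 8} is a clique of size 3, and the vertices of any clique must share a bag in every tree decomposition; so some bag has ≥ 3 vertices and tw(G) ≥ 2. Therefore the treewidth is 2.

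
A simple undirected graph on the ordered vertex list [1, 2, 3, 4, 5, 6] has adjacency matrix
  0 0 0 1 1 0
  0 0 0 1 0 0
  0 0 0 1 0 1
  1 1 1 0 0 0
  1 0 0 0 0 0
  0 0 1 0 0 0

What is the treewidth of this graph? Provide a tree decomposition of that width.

Treewidth 1.
One optimal decomposition is:
Bags: B1 = {1, 4}  B2 = {3, 4}  B3 = {2, 4}  B4 = {3, 6}  B5 = {1, 5}
Tree: B1–B2, B1–B3, B2–B4, B1–B5

The largest bag has 2 vertices, giving width 1; this decomposition certifies tw(G) ≤ 1. Any graph with an edge has treewidth ≥ 1, and G has the edge 1–4. Combining the bounds, tw(G) = 1.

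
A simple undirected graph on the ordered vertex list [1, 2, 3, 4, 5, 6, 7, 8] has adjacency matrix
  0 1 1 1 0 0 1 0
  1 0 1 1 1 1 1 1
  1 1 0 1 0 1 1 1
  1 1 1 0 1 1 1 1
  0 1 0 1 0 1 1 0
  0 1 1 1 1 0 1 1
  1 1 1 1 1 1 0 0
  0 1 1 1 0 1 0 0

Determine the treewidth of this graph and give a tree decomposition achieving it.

The largest bag has 5 vertices, giving width 4; this decomposition certifies tw(G) ≤ 4. For the lower bound, the 5 vertices {1, 2, 3, 4, 7} are pairwise adjacent, and any tree decomposition puts a clique entirely inside one bag — forcing width ≥ 4. Therefore the treewidth is 4.

Treewidth 4.
One such decomposition:
Bags: B1 = {2, 3, 4, 6, 8}  B2 = {2, 3, 4, 6, 7}  B3 = {1, 2, 3, 4, 7}  B4 = {2, 4, 5, 6, 7}
Tree: B1–B2, B2–B3, B2–B4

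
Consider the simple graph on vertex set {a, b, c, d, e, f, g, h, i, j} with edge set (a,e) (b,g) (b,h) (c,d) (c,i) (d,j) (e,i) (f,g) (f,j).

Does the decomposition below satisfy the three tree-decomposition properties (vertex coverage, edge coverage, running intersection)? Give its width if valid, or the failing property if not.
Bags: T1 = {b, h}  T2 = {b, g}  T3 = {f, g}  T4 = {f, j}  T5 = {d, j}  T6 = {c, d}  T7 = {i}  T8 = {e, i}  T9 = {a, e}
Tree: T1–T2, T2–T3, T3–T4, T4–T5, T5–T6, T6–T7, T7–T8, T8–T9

A tree decomposition must satisfy three properties: every vertex lies in some bag; for every edge, both endpoints lie together in some bag; and for every vertex, the bags containing it form a connected subtree. Here edge (c,i) lies in no bag, so the decomposition is invalid.

No — edge (c,i) lies in no bag.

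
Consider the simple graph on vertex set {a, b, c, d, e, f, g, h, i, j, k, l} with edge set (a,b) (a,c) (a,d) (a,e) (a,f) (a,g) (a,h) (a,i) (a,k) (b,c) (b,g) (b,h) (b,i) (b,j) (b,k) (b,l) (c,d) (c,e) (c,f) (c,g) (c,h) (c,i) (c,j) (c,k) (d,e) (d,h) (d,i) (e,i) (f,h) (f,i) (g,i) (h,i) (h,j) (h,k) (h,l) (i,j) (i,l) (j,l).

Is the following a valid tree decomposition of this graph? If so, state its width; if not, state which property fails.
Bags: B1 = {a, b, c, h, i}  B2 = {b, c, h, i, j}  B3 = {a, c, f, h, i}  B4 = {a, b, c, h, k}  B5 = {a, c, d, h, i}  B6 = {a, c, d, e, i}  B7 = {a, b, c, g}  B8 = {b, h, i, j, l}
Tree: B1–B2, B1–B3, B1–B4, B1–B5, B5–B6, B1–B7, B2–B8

No — edge (i,g) lies in no bag.

A tree decomposition must satisfy three properties: every vertex lies in some bag; for every edge, both endpoints lie together in some bag; and for every vertex, the bags containing it form a connected subtree. Here edge (i,g) lies in no bag, so the decomposition is invalid.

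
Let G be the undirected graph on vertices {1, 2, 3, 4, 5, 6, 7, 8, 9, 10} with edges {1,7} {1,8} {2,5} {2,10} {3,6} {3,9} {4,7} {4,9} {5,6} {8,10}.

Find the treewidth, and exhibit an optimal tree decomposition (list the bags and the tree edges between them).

Each bag holds 3 vertices, so the decomposition has width 2, which upper-bounds the treewidth. Since 2–10–8–1–7–4–9–3–6–5–2 is a cycle in G, G is not acyclic. Forests are exactly the graphs of treewidth ≤ 1, so tw(G) ≥ 2. Hence tw(G) = 2 exactly.

Treewidth 2.
One optimal decomposition is:
Bags: B1 = {2, 8, 10}  B2 = {1, 2, 8}  B3 = {1, 2, 7}  B4 = {2, 4, 7}  B5 = {2, 4, 9}  B6 = {2, 3, 9}  B7 = {2, 3, 6}  B8 = {2, 5, 6}
Tree: B1–B2, B2–B3, B3–B4, B4–B5, B5–B6, B6–B7, B7–B8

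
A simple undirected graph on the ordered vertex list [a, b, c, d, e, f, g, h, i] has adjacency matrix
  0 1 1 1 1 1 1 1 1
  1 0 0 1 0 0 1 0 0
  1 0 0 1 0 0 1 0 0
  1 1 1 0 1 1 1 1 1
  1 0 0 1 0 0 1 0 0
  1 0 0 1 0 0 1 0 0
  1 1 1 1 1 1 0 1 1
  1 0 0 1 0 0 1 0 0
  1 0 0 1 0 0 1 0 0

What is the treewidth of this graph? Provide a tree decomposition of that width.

Treewidth 3.
One optimal decomposition is:
Bags: B1 = {a, d, g, h}  B2 = {a, b, d, g}  B3 = {a, c, d, g}  B4 = {a, d, e, g}  B5 = {a, d, g, i}  B6 = {a, d, f, g}
Tree: B1–B2, B2–B3, B3–B4, B3–B5, B4–B6

Every bag has size at most 4, so the width is 4 − 1 = 3 and tw(G) ≤ 3. On the other hand G contains the 4-clique {a, d, f, g}. A clique must lie in a single bag of any decomposition, so no decomposition can have width below 3. The upper and lower bounds meet at 3, so that is the treewidth.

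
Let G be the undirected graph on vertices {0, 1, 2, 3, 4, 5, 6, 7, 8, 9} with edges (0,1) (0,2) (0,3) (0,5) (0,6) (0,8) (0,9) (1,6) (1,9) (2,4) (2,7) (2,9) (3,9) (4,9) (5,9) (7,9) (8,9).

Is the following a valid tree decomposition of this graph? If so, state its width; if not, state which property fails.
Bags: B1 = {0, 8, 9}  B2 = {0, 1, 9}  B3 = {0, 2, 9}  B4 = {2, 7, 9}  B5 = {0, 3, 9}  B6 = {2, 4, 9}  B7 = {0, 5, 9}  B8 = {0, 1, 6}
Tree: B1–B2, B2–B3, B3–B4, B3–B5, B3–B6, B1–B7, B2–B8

Yes; width 2.

Every vertex of G appears in some bag (union = {0, 1, 2, 3, 4, 5, 6, 7, 8, 9}); every edge is covered by a bag; and for each vertex v the set of bags containing v is connected in the bag tree. The decomposition is therefore valid. The largest bag has 3 vertices, so the width is 2.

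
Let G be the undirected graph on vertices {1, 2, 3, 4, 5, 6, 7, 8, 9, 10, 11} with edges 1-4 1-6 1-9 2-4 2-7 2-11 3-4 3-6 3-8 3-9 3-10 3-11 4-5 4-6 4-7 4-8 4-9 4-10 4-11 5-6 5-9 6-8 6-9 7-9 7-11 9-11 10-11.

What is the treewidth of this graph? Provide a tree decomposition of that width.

Each bag holds 4 vertices, so the decomposition has width 3, which upper-bounds the treewidth. Conversely, {3, 4, 6, 8} is a clique of size 4, and the vertices of any clique must share a bag in every tree decomposition; so some bag has ≥ 4 vertices and tw(G) ≥ 3. Combining the bounds, tw(G) = 3.

Treewidth 3.
Bags: B1 = {4, 7, 9, 11}  B2 = {3, 4, 9, 11}  B3 = {3, 4, 6, 9}  B4 = {1, 4, 6, 9}  B5 = {2, 4, 7, 11}  B6 = {4, 5, 6, 9}  B7 = {3, 4, 10, 11}  B8 = {3, 4, 6, 8}
Tree: B1–B2, B2–B3, B3–B4, B1–B5, B3–B6, B2–B7, B3–B8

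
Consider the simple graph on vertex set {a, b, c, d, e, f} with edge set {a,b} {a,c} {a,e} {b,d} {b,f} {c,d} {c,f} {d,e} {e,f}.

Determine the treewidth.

3

A width-3 tree decomposition is:
Bags: B1 = {a, b, c, e}  B2 = {b, c, e, f}  B3 = {b, c, d, e}
Tree: B1–B2, B2–B3
Each bag holds 4 vertices, so the decomposition has width 3, which upper-bounds the treewidth. For the lower bound: the 4 vertex sets {a,b}, {c,f}, {e}, {d} are disjoint, each induces a connected subgraph, and every pair is joined by at least one edge of G. Contracting each set to a single vertex therefore yields K_{4} as a minor, and since treewidth is minor-monotone, tw(G) ≥ tw(K_{4}) = 3. The upper and lower bounds meet at 3, so that is the treewidth.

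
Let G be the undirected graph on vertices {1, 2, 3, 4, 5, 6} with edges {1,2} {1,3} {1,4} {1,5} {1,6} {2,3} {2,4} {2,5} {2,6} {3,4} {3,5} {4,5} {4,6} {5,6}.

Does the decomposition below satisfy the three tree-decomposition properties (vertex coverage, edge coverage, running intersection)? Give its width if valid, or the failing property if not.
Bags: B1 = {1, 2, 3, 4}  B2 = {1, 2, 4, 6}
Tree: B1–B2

A tree decomposition must satisfy three properties: every vertex lies in some bag; for every edge, both endpoints lie together in some bag; and for every vertex, the bags containing it form a connected subtree. Here vertex 5 appears in no bag, so the decomposition is invalid.

No — vertex 5 appears in no bag.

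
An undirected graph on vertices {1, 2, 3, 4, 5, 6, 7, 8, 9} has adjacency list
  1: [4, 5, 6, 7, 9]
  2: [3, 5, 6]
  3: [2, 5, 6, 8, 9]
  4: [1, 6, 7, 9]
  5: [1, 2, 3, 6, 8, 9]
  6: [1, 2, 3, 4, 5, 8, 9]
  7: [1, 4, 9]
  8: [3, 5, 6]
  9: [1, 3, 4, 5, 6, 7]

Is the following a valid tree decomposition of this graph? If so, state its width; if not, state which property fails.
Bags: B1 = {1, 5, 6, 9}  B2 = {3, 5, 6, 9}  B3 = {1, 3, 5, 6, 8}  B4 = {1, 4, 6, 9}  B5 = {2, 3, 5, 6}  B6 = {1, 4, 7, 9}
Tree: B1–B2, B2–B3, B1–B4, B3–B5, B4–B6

No — bags containing vertex 1 are not connected in the tree.

A tree decomposition must satisfy three properties: every vertex lies in some bag; for every edge, both endpoints lie together in some bag; and for every vertex, the bags containing it form a connected subtree. Here bags containing vertex 1 are not connected in the tree, so the decomposition is invalid.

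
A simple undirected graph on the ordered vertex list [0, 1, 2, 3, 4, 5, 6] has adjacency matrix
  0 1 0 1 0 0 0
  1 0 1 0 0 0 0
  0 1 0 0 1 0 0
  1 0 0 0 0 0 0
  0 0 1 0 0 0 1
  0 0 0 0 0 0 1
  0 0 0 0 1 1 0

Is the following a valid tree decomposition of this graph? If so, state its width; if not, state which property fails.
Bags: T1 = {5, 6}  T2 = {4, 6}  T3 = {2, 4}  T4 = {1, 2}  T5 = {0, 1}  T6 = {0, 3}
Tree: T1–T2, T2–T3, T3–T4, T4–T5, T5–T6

Yes; width 1.

Checking the three conditions: (i) the bags cover all of {0, 1, 2, 3, 4, 5, 6}; (ii) for each edge, some bag contains both endpoints; (iii) the bags containing any fixed vertex form a subtree. All hold, so the decomposition is valid with width 2 − 1 = 1.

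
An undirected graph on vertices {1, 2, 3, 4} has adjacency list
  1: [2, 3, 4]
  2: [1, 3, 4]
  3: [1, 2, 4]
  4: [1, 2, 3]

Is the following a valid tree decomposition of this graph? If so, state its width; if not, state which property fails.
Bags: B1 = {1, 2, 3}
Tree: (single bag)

A tree decomposition must satisfy three properties: every vertex lies in some bag; for every edge, both endpoints lie together in some bag; and for every vertex, the bags containing it form a connected subtree. Here vertex 4 appears in no bag, so the decomposition is invalid.

No — vertex 4 appears in no bag.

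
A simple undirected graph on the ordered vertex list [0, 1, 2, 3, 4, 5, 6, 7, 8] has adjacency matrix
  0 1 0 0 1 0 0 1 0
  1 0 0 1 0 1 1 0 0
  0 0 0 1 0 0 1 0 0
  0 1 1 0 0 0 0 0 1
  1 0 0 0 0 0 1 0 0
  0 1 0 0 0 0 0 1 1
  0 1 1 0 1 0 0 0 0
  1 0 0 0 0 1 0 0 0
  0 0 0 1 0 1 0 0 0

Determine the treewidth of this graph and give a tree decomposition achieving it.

Treewidth 3.
One such decomposition:
Bags: B1 = {3, 5, 7, 8}  B2 = {1, 3, 5, 7}  B3 = {0, 1, 3, 7}  B4 = {0, 1, 2, 3}  B5 = {0, 1, 2, 6}  B6 = {0, 2, 4, 6}
Tree: B1–B2, B2–B3, B3–B4, B4–B5, B5–B6

The largest bag has 4 vertices, giving width 3; this decomposition certifies tw(G) ≤ 3. For the lower bound: the 4 vertex sets {5,7,8}, {3}, {1}, {0,2,4,6} are disjoint, each induces a connected subgraph, and every pair is joined by at least one edge of G. Contracting each set to a single vertex therefore yields K_{4} as a minor, and since treewidth is minor-monotone, tw(G) ≥ tw(K_{4}) = 3. Combining the bounds, tw(G) = 3.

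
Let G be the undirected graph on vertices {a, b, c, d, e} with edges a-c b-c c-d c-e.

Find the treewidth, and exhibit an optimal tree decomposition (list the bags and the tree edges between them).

Every bag has size at most 2, so the width is 2 − 1 = 1 and tw(G) ≤ 1. G has an edge, so its treewidth is at least 1. Combining the bounds, tw(G) = 1.

Treewidth 1.
One such decomposition:
Bags: B1 = {a, c}  B2 = {b, c}  B3 = {c, d}  B4 = {c, e}
Tree: B1–B2, B1–B3, B2–B4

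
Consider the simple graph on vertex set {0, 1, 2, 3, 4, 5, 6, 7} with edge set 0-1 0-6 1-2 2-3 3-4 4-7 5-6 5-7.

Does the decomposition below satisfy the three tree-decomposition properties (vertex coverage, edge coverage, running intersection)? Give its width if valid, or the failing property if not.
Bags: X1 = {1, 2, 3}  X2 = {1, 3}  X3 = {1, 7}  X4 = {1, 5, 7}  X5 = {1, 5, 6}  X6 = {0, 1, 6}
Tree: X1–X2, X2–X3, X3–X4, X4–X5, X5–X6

No — vertex 4 appears in no bag.

A tree decomposition must satisfy three properties: every vertex lies in some bag; for every edge, both endpoints lie together in some bag; and for every vertex, the bags containing it form a connected subtree. Here vertex 4 appears in no bag, so the decomposition is invalid.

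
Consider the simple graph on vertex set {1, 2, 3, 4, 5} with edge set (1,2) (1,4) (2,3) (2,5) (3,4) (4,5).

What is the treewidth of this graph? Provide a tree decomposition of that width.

Each bag holds 3 vertices, so the decomposition has width 2, which upper-bounds the treewidth. The edges 5–4–1–2–5 form a cycle, so G is not a tree and its treewidth is at least 2. Hence tw(G) = 2 exactly.

Treewidth 2.
One optimal decomposition is:
Bags: B1 = {2, 4, 5}  B2 = {1, 2, 4}  B3 = {2, 3, 4}
Tree: B1–B2, B2–B3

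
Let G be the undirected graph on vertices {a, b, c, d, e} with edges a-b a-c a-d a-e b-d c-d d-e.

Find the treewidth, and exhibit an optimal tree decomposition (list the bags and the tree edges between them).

Treewidth 2.
Bags: B1 = {a, c, d}  B2 = {a, d, e}  B3 = {a, b, d}
Tree: B1–B2, B1–B3

The largest bag has 3 vertices, giving width 2; this decomposition certifies tw(G) ≤ 2. For the lower bound, the 3 vertices {a, d, e} are pairwise adjacent, and any tree decomposition puts a clique entirely inside one bag — forcing width ≥ 2. The upper and lower bounds meet at 2, so that is the treewidth.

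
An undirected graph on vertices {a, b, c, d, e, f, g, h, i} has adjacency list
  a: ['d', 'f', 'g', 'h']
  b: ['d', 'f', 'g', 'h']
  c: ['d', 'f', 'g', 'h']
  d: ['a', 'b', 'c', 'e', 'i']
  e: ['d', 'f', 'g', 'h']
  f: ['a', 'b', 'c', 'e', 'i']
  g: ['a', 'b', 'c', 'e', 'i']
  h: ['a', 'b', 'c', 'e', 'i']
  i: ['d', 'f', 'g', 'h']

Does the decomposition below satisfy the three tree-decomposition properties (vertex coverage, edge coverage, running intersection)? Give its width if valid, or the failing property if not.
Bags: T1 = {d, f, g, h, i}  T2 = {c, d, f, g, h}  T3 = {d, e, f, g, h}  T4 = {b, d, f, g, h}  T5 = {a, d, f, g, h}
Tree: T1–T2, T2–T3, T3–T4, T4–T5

Checking the three conditions: (i) the bags cover all of {a, b, c, d, e, f, g, h, i}; (ii) for each edge, some bag contains both endpoints; (iii) the bags containing any fixed vertex form a subtree. All hold, so the decomposition is valid with width 5 − 1 = 4.

Yes; width 4.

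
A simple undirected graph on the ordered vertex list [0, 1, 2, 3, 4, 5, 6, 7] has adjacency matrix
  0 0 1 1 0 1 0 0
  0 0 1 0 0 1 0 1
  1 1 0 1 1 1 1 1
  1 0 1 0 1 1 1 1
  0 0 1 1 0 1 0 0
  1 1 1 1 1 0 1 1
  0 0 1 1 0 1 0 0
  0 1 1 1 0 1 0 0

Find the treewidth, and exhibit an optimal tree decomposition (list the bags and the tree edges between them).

The largest bag has 4 vertices, giving width 3; this decomposition certifies tw(G) ≤ 3. On the other hand G contains the 4-clique {1, 2, 5, 7}. A clique must lie in a single bag of any decomposition, so no decomposition can have width below 3. The upper and lower bounds meet at 3, so that is the treewidth.

Treewidth 3.
One such decomposition:
Bags: B1 = {2, 3, 5, 6}  B2 = {2, 3, 4, 5}  B3 = {2, 3, 5, 7}  B4 = {1, 2, 5, 7}  B5 = {0, 2, 3, 5}
Tree: B1–B2, B1–B3, B3–B4, B1–B5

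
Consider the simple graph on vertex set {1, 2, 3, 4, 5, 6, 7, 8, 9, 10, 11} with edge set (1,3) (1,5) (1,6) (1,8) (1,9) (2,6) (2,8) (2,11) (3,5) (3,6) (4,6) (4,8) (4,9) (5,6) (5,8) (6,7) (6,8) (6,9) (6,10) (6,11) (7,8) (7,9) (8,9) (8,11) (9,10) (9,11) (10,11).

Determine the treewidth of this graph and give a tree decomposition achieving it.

Each bag holds 4 vertices, so the decomposition has width 3, which upper-bounds the treewidth. Conversely, {1, 6, 8, 9} is a clique of size 4, and the vertices of any clique must share a bag in every tree decomposition; so some bag has ≥ 4 vertices and tw(G) ≥ 3. The upper and lower bounds meet at 3, so that is the treewidth.

Treewidth 3.
One such decomposition:
Bags: B1 = {4, 6, 8, 9}  B2 = {6, 8, 9, 11}  B3 = {1, 6, 8, 9}  B4 = {6, 7, 8, 9}  B5 = {1, 5, 6, 8}  B6 = {1, 3, 5, 6}  B7 = {2, 6, 8, 11}  B8 = {6, 9, 10, 11}
Tree: B1–B2, B1–B3, B1–B4, B3–B5, B5–B6, B2–B7, B2–B8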